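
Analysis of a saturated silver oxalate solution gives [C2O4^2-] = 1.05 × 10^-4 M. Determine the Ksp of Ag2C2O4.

Ag2C2O4(s) <=> 2 Ag^+ + C2O4^2-
Stoichiometry gives [Ag^+] = (2/1)[C2O4^2-] = 2.100 x 10^-4 M.
Ksp = [Ag^+]^2[C2O4^2-]
Ksp = (2.100 × 10^-4)^2 × 1.05 × 10^-4 = 4.63 x 10^-12

Ksp = 4.63 × 10^-12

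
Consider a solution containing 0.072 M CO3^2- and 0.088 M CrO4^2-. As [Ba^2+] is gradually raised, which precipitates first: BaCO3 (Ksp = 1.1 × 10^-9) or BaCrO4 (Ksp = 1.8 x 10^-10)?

BaCrO4

Precipitation of each salt starts when its ion product equals its Ksp.
For BaCO3: 1.1 × 10^-9 = 0.072 × [Ba^2+]  ⇒  [Ba^2+] = 1.5 × 10^-8 M.
For BaCrO4: 1.8 x 10^-10 = 0.088 × [Ba^2+]  ⇒  [Ba^2+] = 2.0 × 10^-9 M.
The salt with the lower threshold [Ba^2+] precipitates first: BaCrO4.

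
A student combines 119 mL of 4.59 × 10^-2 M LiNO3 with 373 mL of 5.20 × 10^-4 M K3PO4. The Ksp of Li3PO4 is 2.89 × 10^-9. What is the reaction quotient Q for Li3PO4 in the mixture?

Q ≈ 5.39 x 10^-10

Total volume = 119 + 373 = 492 mL.
[Li^+] = 4.59 × 10^-2 × (119/492) = 1.110 × 10^-2 M
[PO4^3-] = 5.20 × 10^-4 × (373/492) = 3.942 x 10^-4 M
Li3PO4(s) ⇌ 3 Li^+(aq) + PO4^3-(aq), so Q = [Li^+]^3[PO4^3-]
Q = (1.110 x 10^-2)^3(3.942 x 10^-4) = 5.39 x 10^-10
Q < Ksp, so no precipitate of Li3PO4 forms.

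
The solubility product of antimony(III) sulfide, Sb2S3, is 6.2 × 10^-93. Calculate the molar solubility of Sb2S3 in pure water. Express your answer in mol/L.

Sb2S3(s) ⇌ 2 Sb^3+(aq) + 3 S^2-(aq)
Ksp = [Sb^3+]^2[S^2-]^3
If s mol/L of Sb2S3 dissolves, [Sb^3+] = 2s and [S^2-] = 3s.
So Ksp = (2s)^2 × (3s)^3 = 108s^5
s^5 = 6.2 × 10^-93 / 108, so s = 1.4 x 10^-19 M

s ≈ 1.4 × 10^-19 M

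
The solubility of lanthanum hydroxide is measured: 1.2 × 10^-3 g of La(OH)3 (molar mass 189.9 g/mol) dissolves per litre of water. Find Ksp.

4.3 x 10^-20

Molar solubility s = (1.2 × 10^-3 g/L) / (189.9 g/mol) = 6.32 × 10^-6 M.
La(OH)3(s) <=> La^3+ + 3 OH^-
Let s = molar solubility. Then [La^3+] = s and [OH^-] = 3s.
Ksp = [La^3+][OH^-]^3
So Ksp = s × (3s)^3 = 27s^4
Ksp = 27 × (6.32 × 10^-6)^4 = 4.3 × 10^-20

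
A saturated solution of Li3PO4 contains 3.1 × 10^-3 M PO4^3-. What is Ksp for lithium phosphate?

Ksp ≈ 2.5e-9

Li3PO4(s) ⇌ 3 Li^+(aq) + PO4^3-(aq)
Stoichiometry gives [Li^+] = (3/1)[PO4^3-] = 9.30 × 10^-3 M.
Ksp = [Li^+]^3[PO4^3-]
Ksp = (9.30 × 10^-3)^3 × 3.1 × 10^-3 = 2.5 × 10^-9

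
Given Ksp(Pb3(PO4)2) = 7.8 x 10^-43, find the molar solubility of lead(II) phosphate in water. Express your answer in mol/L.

Pb3(PO4)2(s) ⇌ 3 Pb^2+ + 2 PO4^3-
Ksp = [Pb^2+]^3[PO4^3-]^2
If s mol/L of Pb3(PO4)2 dissolves, [Pb^2+] = 3s and [PO4^3-] = 2s.
Substituting: Ksp = (3s)^3(2s)^2 = 108s^5
Solving, s = (7.8 x 10^-43/108)^(1/5) = 1.5 × 10^-9 M

1.5 x 10^-9 M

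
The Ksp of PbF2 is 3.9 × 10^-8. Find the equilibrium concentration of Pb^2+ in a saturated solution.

PbF2(s) ⇌ Pb^2+(aq) + 2 F^-(aq)
Ksp = [Pb^2+][F^-]^2
For each mole of PbF2 that dissolves: [Pb^2+] = s, [F^-] = 2s.
Ksp = s(2s)^2 = 4s^3
s = (3.9 × 10^-8 / 4)^(1/3) = 2.14 × 10^-3 M
[Pb^2+] = s = 2.1 × 10^-3 M

[Pb^2+] = 2.1 × 10^-3 M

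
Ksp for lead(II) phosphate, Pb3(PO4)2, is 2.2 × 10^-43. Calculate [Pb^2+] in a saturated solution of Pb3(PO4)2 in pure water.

3.5e-9 M

Pb3(PO4)2(s) ⇌ 3 Pb^2+ + 2 PO4^3-
Ksp = [Pb^2+]^3[PO4^3-]^2
For each mole of Pb3(PO4)2 that dissolves: [Pb^2+] = 3s, [PO4^3-] = 2s.
Substituting: Ksp = (3s)^3(2s)^2 = 108s^5
Solving, s = (2.2 × 10^-43/108)^(1/5) = 1.15 x 10^-9 M
[Pb^2+] = 3s = 3.5 × 10^-9 M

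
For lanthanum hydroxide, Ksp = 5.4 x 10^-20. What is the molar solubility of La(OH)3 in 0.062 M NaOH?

s = 2.3 x 10^-16 M

La(OH)3(s) <=> La^3+(aq) + 3 OH^-(aq)
Ksp = [La^3+][OH^-]^3
If s mol/L dissolves here, [La^3+] = s, [OH^-] = 0.062 + 3s ≈ 0.062 (Ksp is small, so little additional dissolves).
Ksp ≈ s × (0.062)^3
s = 2.3 × 10^-16 M
Check: 3s = 6.8 × 10^-16 ≪ 0.062, so the approximation is valid.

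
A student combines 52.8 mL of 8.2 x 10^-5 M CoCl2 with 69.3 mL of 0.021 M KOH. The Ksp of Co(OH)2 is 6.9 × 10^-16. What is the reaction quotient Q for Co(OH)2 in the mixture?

Total volume = 52.8 + 69.3 = 122.1 mL.
[Co^2+] = 8.2 x 10^-5 × (52.8/122.1) = 3.55 x 10^-5 M
[OH^-] = 2.1 × 10^-2 × (69.3/122.1) = 1.19 × 10^-2 M
Co(OH)2(s) <=> Co^2+ + 2 OH^-, so Q = [Co^2+][OH^-]^2
Q = (3.55 × 10^-5)(1.19 x 10^-2)^2 = 5.0 × 10^-9
Q > Ksp, so Co(OH)2 will precipitate.

Q ≈ 5.0 × 10^-9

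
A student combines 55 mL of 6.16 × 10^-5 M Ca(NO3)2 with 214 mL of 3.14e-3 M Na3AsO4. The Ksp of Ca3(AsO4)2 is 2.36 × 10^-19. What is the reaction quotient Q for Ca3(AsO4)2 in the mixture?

Total volume = 55 + 214 = 269 mL.
[Ca^2+] = 6.16 × 10^-5 × (55/269) = 1.259 × 10^-5 M
[AsO4^3-] = 3.14 × 10^-3 × (214/269) = 2.498 × 10^-3 M
Ca3(AsO4)2(s) ⇌ 3 Ca^2+(aq) + 2 AsO4^3-(aq), so Q = [Ca^2+]^3[AsO4^3-]^2
Q = (1.259 × 10^-5)^3(2.498 x 10^-3)^2 = 1.25 x 10^-20
Q < Ksp, so no precipitate of Ca3(AsO4)2 forms.

Q ≈ 1.25e-20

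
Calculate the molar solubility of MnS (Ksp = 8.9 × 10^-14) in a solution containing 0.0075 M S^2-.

MnS(s) <=> Mn^2+(aq) + S^2-(aq)
Ksp = [Mn^2+][S^2-]
Let s = moles of MnS that dissolve per litre. [Mn^2+] = s, [S^2-] = 0.0075 + s ≈ 0.0075 (Ksp is small, so little additional dissolves).
Ksp ≈ s × 0.0075
s = 1.2 × 10^-11 M
Check: s = 1.2 x 10^-11 ≪ 0.0075, so the approximation is valid.

s = 1.2 × 10^-11 M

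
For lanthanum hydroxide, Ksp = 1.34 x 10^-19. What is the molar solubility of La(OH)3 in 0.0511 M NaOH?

La(OH)3(s) ⇌ La^3+(aq) + 3 OH^-(aq)
Ksp = [La^3+][OH^-]^3
If s mol/L dissolves here, [La^3+] = s, [OH^-] = 0.0511 + 3s ≈ 0.0511 (common-ion effect: OH^- is already 0.0511 M).
Ksp ≈ s × (0.0511)^3
s = 1.00 × 10^-15 M
Check: 3s = 3.0 × 10^-15 ≪ 0.0511, so the approximation is valid.

1.00e-15 M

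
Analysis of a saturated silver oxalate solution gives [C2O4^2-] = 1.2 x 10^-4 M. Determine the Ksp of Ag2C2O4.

Ag2C2O4(s) <=> 2 Ag^+ + C2O4^2-
Stoichiometry gives [Ag^+] = (2/1)[C2O4^2-] = 2.40 × 10^-4 M.
Ksp = [Ag^+]^2[C2O4^2-]
Ksp = (2.40 x 10^-4)^2 × 1.2 x 10^-4 = 6.9 × 10^-12

6.9 × 10^-12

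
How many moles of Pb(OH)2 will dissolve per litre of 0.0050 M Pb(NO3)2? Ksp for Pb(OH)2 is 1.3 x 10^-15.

Pb(OH)2(s) <=> Pb^2+(aq) + 2 OH^-(aq)
Ksp = [Pb^2+][OH^-]^2
If s mol/L dissolves here, [Pb^2+] = 0.0050 + s ≈ 0.0050, [OH^-] = 2s (since Pb^2+ from Pb(NO3)2 dominates).
Ksp ≈ 0.0050 × (2s)^2
s = 2.5 x 10^-7 M
Check: s = 2.5 x 10^-7 ≪ 0.0050, so the approximation is valid.

2.5e-7 M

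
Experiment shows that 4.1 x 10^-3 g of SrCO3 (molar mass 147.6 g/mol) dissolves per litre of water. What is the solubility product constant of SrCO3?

Molar solubility s = (4.1 × 10^-3 g/L) / (147.6 g/mol) = 2.78 × 10^-5 M.
SrCO3(s) ⇌ Sr^2+(aq) + CO3^2-(aq)
With molar solubility s: [Sr^2+] = s, [CO3^2-] = s.
Ksp = [Sr^2+][CO3^2-]
Ksp = s × s = s^2
With s = 2.78 × 10^-5: Ksp = 7.7 x 10^-10

Ksp = 7.7 × 10^-10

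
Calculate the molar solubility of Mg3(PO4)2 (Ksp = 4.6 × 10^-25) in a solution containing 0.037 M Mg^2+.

4.8 × 10^-11 M

Mg3(PO4)2(s) <=> 3 Mg^2+(aq) + 2 PO4^3-(aq)
Ksp = [Mg^2+]^3[PO4^3-]^2
If s mol/L dissolves here, [Mg^2+] = 0.037 + 3s ≈ 0.037, [PO4^3-] = 2s (common-ion effect: Mg^2+ is already 0.037 M).
Ksp ≈ (0.037)^3 × (2s)^2
s = 4.8 × 10^-11 M
Check: 3s = 1.4 × 10^-10 ≪ 0.037, so the approximation is valid.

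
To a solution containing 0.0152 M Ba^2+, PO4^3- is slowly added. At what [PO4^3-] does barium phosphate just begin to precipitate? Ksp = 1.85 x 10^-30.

Ba3(PO4)2(s) ⇌ 3 Ba^2+ + 2 PO4^3-
Ksp = [Ba^2+]^3[PO4^3-]^2
Precipitation begins when Q = Ksp. With [Ba^2+] = 0.0152 M:
1.85 x 10^-30 = (0.0152)^3 × [PO4^3-]^2
[PO4^3-] = (1.85 x 10^-30 / 3.512 x 10^-6)^(1/2) = 7.26 × 10^-13 M

[PO4^3-] ≈ 7.26 x 10^-13 M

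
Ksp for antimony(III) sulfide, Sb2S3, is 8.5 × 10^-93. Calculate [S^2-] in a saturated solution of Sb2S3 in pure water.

[S^2-] = 4.5 × 10^-19 M

Sb2S3(s) <=> 2 Sb^3+ + 3 S^2-
Ksp = [Sb^3+]^2[S^2-]^3
If s mol/L of Sb2S3 dissolves, [Sb^3+] = 2s and [S^2-] = 3s.
Ksp = (2s)^2(3s)^3 = 108s^5
Solving, s = (8.5 × 10^-93/108)^(1/5) = 1.51 x 10^-19 M
[S^2-] = 3s = 4.5 x 10^-19 M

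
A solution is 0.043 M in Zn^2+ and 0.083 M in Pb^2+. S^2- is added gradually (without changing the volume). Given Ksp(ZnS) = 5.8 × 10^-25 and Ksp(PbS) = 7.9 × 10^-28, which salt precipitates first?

PbS

Each salt begins to precipitate when Q = Ksp, i.e. when [S^2-] reaches its threshold.
For ZnS: 5.8 × 10^-25 = 0.043 × [S^2-]  ⇒  [S^2-] = 1.3 × 10^-23 M.
For PbS: 7.9 × 10^-28 = 0.083 × [S^2-]  ⇒  [S^2-] = 9.5 × 10^-27 M.
The salt with the lower threshold [S^2-] precipitates first: PbS.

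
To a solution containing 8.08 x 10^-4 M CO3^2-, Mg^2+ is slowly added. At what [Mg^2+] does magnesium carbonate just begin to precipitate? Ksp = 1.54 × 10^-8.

MgCO3(s) <=> Mg^2+ + CO3^2-
Ksp = [Mg^2+][CO3^2-]
Precipitation begins when Q = Ksp. With [CO3^2-] = 8.08 x 10^-4 M:
1.54 × 10^-8 = (8.08 x 10^-4) × [Mg^2+]
[Mg^2+] = (1.54 × 10^-8 / 8.08 × 10^-4) = 1.91 x 10^-5 M

[Mg^2+] = 1.91 × 10^-5 M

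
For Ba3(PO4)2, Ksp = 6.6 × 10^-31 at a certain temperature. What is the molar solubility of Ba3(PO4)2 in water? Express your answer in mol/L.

Ba3(PO4)2(s) ⇌ 3 Ba^2+(aq) + 2 PO4^3-(aq)
Ksp = [Ba^2+]^3[PO4^3-]^2
If s mol/L of Ba3(PO4)2 dissolves, [Ba^2+] = 3s and [PO4^3-] = 2s.
Ksp = (3s)^3(2s)^2 = 108s^5
s^5 = 6.6 × 10^-31 / 108, so s = 3.6 × 10^-7 M

s ≈ 3.6 × 10^-7 M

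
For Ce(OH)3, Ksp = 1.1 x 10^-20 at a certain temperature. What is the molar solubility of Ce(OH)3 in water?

Ce(OH)3(s) ⇌ Ce^3+(aq) + 3 OH^-(aq)
Ksp = [Ce^3+][OH^-]^3
Let s = molar solubility. Then [Ce^3+] = s and [OH^-] = 3s.
Ksp = s(3s)^3 = 27s^4
s^4 = 1.1 x 10^-20 / 27, so s = 4.5 × 10^-6 M

s ≈ 4.5 × 10^-6 M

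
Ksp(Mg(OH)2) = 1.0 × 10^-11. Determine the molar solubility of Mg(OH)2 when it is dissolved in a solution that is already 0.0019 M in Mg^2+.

s = 3.6e-5 M

Mg(OH)2(s) <=> Mg^2+(aq) + 2 OH^-(aq)
Ksp = [Mg^2+][OH^-]^2
If s mol/L dissolves here, [Mg^2+] = 0.0019 + s ≈ 0.0019, [OH^-] = 2s (since the Mg^2+ already present dominates).
Ksp ≈ 0.0019 × (2s)^2
s = 3.6 × 10^-5 M
Check: s = 3.6 × 10^-5 ≪ 0.0019, so the approximation is valid.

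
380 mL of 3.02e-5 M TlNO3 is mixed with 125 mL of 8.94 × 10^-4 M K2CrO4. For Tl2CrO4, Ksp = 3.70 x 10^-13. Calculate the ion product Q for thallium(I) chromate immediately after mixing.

Total volume = 380 + 125 = 505 mL.
[Tl^+] = 3.02 × 10^-5 × (380/505) = 2.272 x 10^-5 M
[CrO4^2-] = 8.94 × 10^-4 × (125/505) = 2.213 × 10^-4 M
Tl2CrO4(s) ⇌ 2 Tl^+ + CrO4^2-, so Q = [Tl^+]^2[CrO4^2-]
Q = (2.272 × 10^-5)^2(2.213 × 10^-4) = 1.14 × 10^-13
Q < Ksp, so no precipitate of Tl2CrO4 forms.

Q = 1.14e-13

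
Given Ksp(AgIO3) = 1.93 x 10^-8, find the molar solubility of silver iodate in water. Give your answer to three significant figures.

s ≈ 1.39e-4 M

AgIO3(s) ⇌ Ag^+(aq) + IO3^-(aq)
Ksp = [Ag^+][IO3^-]
Let s = molar solubility. Then [Ag^+] = s and [IO3^-] = s.
Ksp = (s)(s) = s^2
s = (1.93 x 10^-8)^(1/2) = 1.39 × 10^-4 M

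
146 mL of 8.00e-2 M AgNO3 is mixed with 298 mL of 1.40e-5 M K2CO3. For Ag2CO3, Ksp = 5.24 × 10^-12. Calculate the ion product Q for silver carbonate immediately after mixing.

Total volume = 146 + 298 = 444 mL.
[Ag^+] = 8.00 x 10^-2 × (146/444) = 2.631 × 10^-2 M
[CO3^2-] = 1.40 × 10^-5 × (298/444) = 9.396 x 10^-6 M
Ag2CO3(s) ⇌ 2 Ag^+ + CO3^2-, so Q = [Ag^+]^2[CO3^2-]
Q = (2.631 × 10^-2)^2(9.396 × 10^-6) = 6.50 × 10^-9
Q > Ksp, so Ag2CO3 will precipitate.

Q ≈ 6.50e-9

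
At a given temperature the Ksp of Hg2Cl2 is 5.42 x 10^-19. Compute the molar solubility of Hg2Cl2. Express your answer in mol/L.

Hg2Cl2(s) <=> Hg2^2+(aq) + 2 Cl^-(aq)
Ksp = [Hg2^2+][Cl^-]^2
For each mole of Hg2Cl2 that dissolves: [Hg2^2+] = s, [Cl^-] = 2s.
Substituting: Ksp = s(2s)^2 = 4s^3
Solving, s = (5.42 x 10^-19/4)^(1/3) = 5.14 x 10^-7 M

s = 5.14 × 10^-7 M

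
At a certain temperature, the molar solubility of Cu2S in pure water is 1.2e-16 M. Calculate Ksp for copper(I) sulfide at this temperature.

Cu2S(s) ⇌ 2 Cu^+(aq) + S^2-(aq)
For each mole of Cu2S that dissolves: [Cu^+] = 2s, [S^2-] = s.
Ksp = [Cu^+]^2[S^2-]
Ksp = (2s)^2s = 4s^3
With s = 1.2 × 10^-16: Ksp = 6.9 × 10^-48

Ksp ≈ 6.9 x 10^-48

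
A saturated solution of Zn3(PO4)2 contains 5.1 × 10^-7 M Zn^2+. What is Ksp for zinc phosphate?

Zn3(PO4)2(s) ⇌ 3 Zn^2+ + 2 PO4^3-
Stoichiometry gives [PO4^3-] = (2/3)[Zn^2+] = 3.40 × 10^-7 M.
Ksp = [Zn^2+]^3[PO4^3-]^2
Ksp = (5.1 x 10^-7)^3 × (3.40 x 10^-7)^2 = 1.5 × 10^-32

Ksp = 1.5e-32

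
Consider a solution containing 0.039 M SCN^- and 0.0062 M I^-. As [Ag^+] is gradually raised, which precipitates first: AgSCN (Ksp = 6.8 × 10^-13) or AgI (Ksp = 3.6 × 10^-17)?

AgI

Precipitation of each salt starts when its ion product equals its Ksp.
For AgSCN: 6.8 × 10^-13 = 0.039 × [Ag^+]  ⇒  [Ag^+] = 1.7 × 10^-11 M.
For AgI: 3.6 × 10^-17 = 0.0062 × [Ag^+]  ⇒  [Ag^+] = 5.8 x 10^-15 M.
The salt with the lower threshold [Ag^+] precipitates first: AgI.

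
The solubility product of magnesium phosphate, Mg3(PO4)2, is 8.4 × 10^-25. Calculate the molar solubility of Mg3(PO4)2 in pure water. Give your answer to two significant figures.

s ≈ 6.0e-6 M

Mg3(PO4)2(s) <=> 3 Mg^2+(aq) + 2 PO4^3-(aq)
Ksp = [Mg^2+]^3[PO4^3-]^2
With molar solubility s: [Mg^2+] = 3s, [PO4^3-] = 2s.
Ksp = (3s)^3(2s)^2 = 108s^5
s^5 = 8.4 × 10^-25 / 108, so s = 6.0 x 10^-6 M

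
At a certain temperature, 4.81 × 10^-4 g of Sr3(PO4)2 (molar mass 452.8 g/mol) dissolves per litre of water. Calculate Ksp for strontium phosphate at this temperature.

Ksp ≈ 1.46 × 10^-28

Molar solubility s = (4.81 × 10^-4 g/L) / (452.8 g/mol) = 1.062 x 10^-6 M.
Sr3(PO4)2(s) ⇌ 3 Sr^2+ + 2 PO4^3-
Let s = molar solubility. Then [Sr^2+] = 3s and [PO4^3-] = 2s.
Ksp = [Sr^2+]^3[PO4^3-]^2
Substituting: Ksp = (3s)^3(2s)^2 = 108s^5
Ksp = 108 × (1.062 × 10^-6)^5 = 1.46 × 10^-28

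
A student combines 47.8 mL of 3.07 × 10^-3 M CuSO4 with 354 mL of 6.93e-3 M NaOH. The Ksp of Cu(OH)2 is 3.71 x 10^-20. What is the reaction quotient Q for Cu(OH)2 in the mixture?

Total volume = 47.8 + 354 = 401.8 mL.
[Cu^2+] = 3.07 x 10^-3 × (47.8/401.8) = 3.652 × 10^-4 M
[OH^-] = 6.93 × 10^-3 × (354/401.8) = 6.106 × 10^-3 M
Cu(OH)2(s) <=> Cu^2+ + 2 OH^-, so Q = [Cu^2+][OH^-]^2
Q = (3.652 x 10^-4)(6.106 × 10^-3)^2 = 1.36 × 10^-8
Q > Ksp, so Cu(OH)2 will precipitate.

1.36 × 10^-8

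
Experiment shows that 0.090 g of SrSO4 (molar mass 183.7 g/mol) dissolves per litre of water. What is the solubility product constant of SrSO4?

Molar solubility s = (9.0 × 10^-2 g/L) / (183.7 g/mol) = 4.90 × 10^-4 M.
SrSO4(s) ⇌ Sr^2+ + SO4^2-
For each mole of SrSO4 that dissolves: [Sr^2+] = s, [SO4^2-] = s.
Ksp = [Sr^2+][SO4^2-]
Ksp = s^2
Ksp = (4.90 × 10^-4)^2 = 2.4 × 10^-7

Ksp ≈ 2.4 × 10^-7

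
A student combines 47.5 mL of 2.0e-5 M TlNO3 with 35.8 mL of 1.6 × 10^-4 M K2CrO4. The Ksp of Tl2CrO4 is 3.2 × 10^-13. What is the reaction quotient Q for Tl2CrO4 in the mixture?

Q ≈ 8.9 × 10^-15

Total volume = 47.5 + 35.8 = 83.3 mL.
[Tl^+] = 2.0 × 10^-5 × (47.5/83.3) = 1.14 x 10^-5 M
[CrO4^2-] = 1.6 × 10^-4 × (35.8/83.3) = 6.88 × 10^-5 M
Tl2CrO4(s) <=> 2 Tl^+ + CrO4^2-, so Q = [Tl^+]^2[CrO4^2-]
Q = (1.14 x 10^-5)^2(6.88 × 10^-5) = 8.9 × 10^-15
Q < Ksp, so no precipitate of Tl2CrO4 forms.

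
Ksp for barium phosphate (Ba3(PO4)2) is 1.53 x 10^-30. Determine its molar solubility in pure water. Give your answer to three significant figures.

4.27 × 10^-7 M

Ba3(PO4)2(s) ⇌ 3 Ba^2+(aq) + 2 PO4^3-(aq)
Ksp = [Ba^2+]^3[PO4^3-]^2
If s mol/L of Ba3(PO4)2 dissolves, [Ba^2+] = 3s and [PO4^3-] = 2s.
Ksp = (3s)^3(2s)^2 = 108s^5
Solving, s = (1.53 x 10^-30/108)^(1/5) = 4.27 × 10^-7 M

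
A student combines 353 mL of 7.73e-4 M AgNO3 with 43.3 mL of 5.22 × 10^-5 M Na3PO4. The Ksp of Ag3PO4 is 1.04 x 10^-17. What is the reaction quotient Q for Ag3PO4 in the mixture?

Total volume = 353 + 43.3 = 396.3 mL.
[Ag^+] = 7.73 × 10^-4 × (353/396.3) = 6.885 × 10^-4 M
[PO4^3-] = 5.22 × 10^-5 × (43.3/396.3) = 5.703 × 10^-6 M
Ag3PO4(s) <=> 3 Ag^+ + PO4^3-, so Q = [Ag^+]^3[PO4^3-]
Q = (6.885 × 10^-4)^3(5.703 x 10^-6) = 1.86 × 10^-15
Q > Ksp, so Ag3PO4 will precipitate.

Q ≈ 1.86 × 10^-15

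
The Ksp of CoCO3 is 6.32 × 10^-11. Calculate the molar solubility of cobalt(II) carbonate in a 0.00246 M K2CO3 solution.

s = 2.57e-8 M

CoCO3(s) <=> Co^2+ + CO3^2-
Ksp = [Co^2+][CO3^2-]
If s mol/L dissolves here, [Co^2+] = s, [CO3^2-] = 0.00246 + s ≈ 0.00246 (common-ion effect: CO3^2- is already 0.00246 M).
Ksp ≈ s × 0.00246
s = 2.57 × 10^-8 M
Check: s = 2.6 × 10^-8 ≪ 0.00246, so the approximation is valid.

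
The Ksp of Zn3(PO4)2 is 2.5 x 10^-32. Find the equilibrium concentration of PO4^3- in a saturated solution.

[PO4^3-] = 3.7 × 10^-7 M

Zn3(PO4)2(s) ⇌ 3 Zn^2+ + 2 PO4^3-
Ksp = [Zn^2+]^3[PO4^3-]^2
Let s = molar solubility. Then [Zn^2+] = 3s and [PO4^3-] = 2s.
So Ksp = (3s)^3 × (2s)^2 = 108s^5
Solving, s = (2.5 x 10^-32/108)^(1/5) = 1.87 × 10^-7 M
[PO4^3-] = 2s = 3.7 x 10^-7 M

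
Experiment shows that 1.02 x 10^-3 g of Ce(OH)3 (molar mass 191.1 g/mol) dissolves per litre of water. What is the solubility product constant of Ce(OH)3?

Molar solubility s = (1.02 × 10^-3 g/L) / (191.1 g/mol) = 5.338 × 10^-6 M.
Ce(OH)3(s) <=> Ce^3+(aq) + 3 OH^-(aq)
Let s = molar solubility. Then [Ce^3+] = s and [OH^-] = 3s.
Ksp = [Ce^3+][OH^-]^3
Ksp = s(3s)^3 = 27s^4
Ksp = 27 × (5.338 × 10^-6)^4 = 2.19 × 10^-20

Ksp = 2.19 × 10^-20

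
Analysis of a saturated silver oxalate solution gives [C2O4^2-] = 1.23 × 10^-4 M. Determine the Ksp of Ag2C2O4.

7.44 × 10^-12

Ag2C2O4(s) <=> 2 Ag^+(aq) + C2O4^2-(aq)
Stoichiometry gives [Ag^+] = (2/1)[C2O4^2-] = 2.460 × 10^-4 M.
Ksp = [Ag^+]^2[C2O4^2-]
Ksp = (2.460 × 10^-4)^2 × 1.23 × 10^-4 = 7.44 × 10^-12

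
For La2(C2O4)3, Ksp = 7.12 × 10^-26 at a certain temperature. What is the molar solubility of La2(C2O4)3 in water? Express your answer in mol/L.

La2(C2O4)3(s) ⇌ 2 La^3+(aq) + 3 C2O4^2-(aq)
Ksp = [La^3+]^2[C2O4^2-]^3
With molar solubility s: [La^3+] = 2s, [C2O4^2-] = 3s.
Substituting: Ksp = (2s)^2(3s)^3 = 108s^5
s = (7.12 × 10^-26 / 108)^(1/5) = 3.66 × 10^-6 M

3.66 × 10^-6 M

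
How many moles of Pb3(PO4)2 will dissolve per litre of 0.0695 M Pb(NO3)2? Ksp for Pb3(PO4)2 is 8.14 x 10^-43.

s ≈ 2.46 × 10^-20 M

Pb3(PO4)2(s) ⇌ 3 Pb^2+(aq) + 2 PO4^3-(aq)
Ksp = [Pb^2+]^3[PO4^3-]^2
Let s = moles of Pb3(PO4)2 that dissolve per litre. [Pb^2+] = 0.0695 + 3s ≈ 0.0695, [PO4^3-] = 2s (Ksp is small, so little additional dissolves).
Ksp ≈ (0.0695)^3 × (2s)^2
s = 2.46 × 10^-20 M
Check: 3s = 7.4 × 10^-20 ≪ 0.0695, so the approximation is valid.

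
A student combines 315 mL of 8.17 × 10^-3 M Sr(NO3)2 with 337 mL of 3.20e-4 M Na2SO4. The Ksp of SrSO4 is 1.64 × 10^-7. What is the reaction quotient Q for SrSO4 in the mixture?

Total volume = 315 + 337 = 652 mL.
[Sr^2+] = 8.17 x 10^-3 × (315/652) = 3.947 × 10^-3 M
[SO4^2-] = 3.20 × 10^-4 × (337/652) = 1.654 × 10^-4 M
SrSO4(s) <=> Sr^2+ + SO4^2-, so Q = [Sr^2+][SO4^2-]
Q = (3.947 × 10^-3)(1.654 × 10^-4) = 6.53 x 10^-7
Q > Ksp, so SrSO4 will precipitate.

Q = 6.53 × 10^-7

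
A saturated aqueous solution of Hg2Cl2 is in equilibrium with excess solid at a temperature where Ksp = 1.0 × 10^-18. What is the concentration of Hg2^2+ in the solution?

Hg2Cl2(s) ⇌ Hg2^2+ + 2 Cl^-
Ksp = [Hg2^2+][Cl^-]^2
If s mol/L of Hg2Cl2 dissolves, [Hg2^2+] = s and [Cl^-] = 2s.
So Ksp = s × (2s)^2 = 4s^3
s^3 = 1.0 × 10^-18 / 4, so s = 6.30 × 10^-7 M
[Hg2^2+] = s = 6.3 x 10^-7 M

[Hg2^2+] = 6.3e-7 M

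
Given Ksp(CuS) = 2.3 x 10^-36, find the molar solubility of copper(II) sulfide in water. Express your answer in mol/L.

CuS(s) <=> Cu^2+(aq) + S^2-(aq)
Ksp = [Cu^2+][S^2-]
Let s = molar solubility. Then [Cu^2+] = s and [S^2-] = s.
Ksp = s^2
s = √(2.3 x 10^-36) = 1.5 × 10^-18 M

s = 1.5 x 10^-18 M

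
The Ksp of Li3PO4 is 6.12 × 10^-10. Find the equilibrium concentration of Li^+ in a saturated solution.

Li3PO4(s) ⇌ 3 Li^+(aq) + PO4^3-(aq)
Ksp = [Li^+]^3[PO4^3-]
With molar solubility s: [Li^+] = 3s, [PO4^3-] = s.
So Ksp = (3s)^3 × s = 27s^4
s = (6.12 × 10^-10 / 27)^(1/4) = 2.182 × 10^-3 M
[Li^+] = 3s = 6.55 × 10^-3 M

[Li^+] ≈ 6.55e-3 M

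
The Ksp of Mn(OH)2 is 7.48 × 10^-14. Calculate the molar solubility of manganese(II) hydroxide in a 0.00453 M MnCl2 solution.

Mn(OH)2(s) <=> Mn^2+ + 2 OH^-
Ksp = [Mn^2+][OH^-]^2
Let s be the molar solubility in this solution. [Mn^2+] = 0.00453 + s ≈ 0.00453, [OH^-] = 2s (Ksp is small, so little additional dissolves).
Ksp ≈ 0.00453 × (2s)^2
s = 2.03 x 10^-6 M
Check: s = 2.0 x 10^-6 ≪ 0.00453, so the approximation is valid.

s ≈ 2.03 x 10^-6 M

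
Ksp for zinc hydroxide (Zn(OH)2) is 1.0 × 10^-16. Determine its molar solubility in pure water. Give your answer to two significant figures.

2.9 × 10^-6 M

Zn(OH)2(s) ⇌ Zn^2+(aq) + 2 OH^-(aq)
Ksp = [Zn^2+][OH^-]^2
With molar solubility s: [Zn^2+] = s, [OH^-] = 2s.
Substituting: Ksp = s(2s)^2 = 4s^3
s^3 = 1.0 × 10^-16 / 4, so s = 2.9 × 10^-6 M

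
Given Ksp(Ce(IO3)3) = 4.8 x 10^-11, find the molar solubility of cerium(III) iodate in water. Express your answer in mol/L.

Ce(IO3)3(s) ⇌ Ce^3+(aq) + 3 IO3^-(aq)
Ksp = [Ce^3+][IO3^-]^3
Let s = molar solubility. Then [Ce^3+] = s and [IO3^-] = 3s.
Substituting: Ksp = s(3s)^3 = 27s^4
s = (4.8 x 10^-11 / 27)^(1/4) = 1.2 x 10^-3 M

s ≈ 1.2e-3 M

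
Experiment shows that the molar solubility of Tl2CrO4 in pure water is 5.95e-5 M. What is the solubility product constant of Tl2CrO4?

Tl2CrO4(s) <=> 2 Tl^+(aq) + CrO4^2-(aq)
Let s = molar solubility. Then [Tl^+] = 2s and [CrO4^2-] = s.
Ksp = [Tl^+]^2[CrO4^2-]
So Ksp = (2s)^2 × s = 4s^3
Ksp = 4 × (5.95 × 10^-5)^3 = 8.43 × 10^-13

8.43 × 10^-13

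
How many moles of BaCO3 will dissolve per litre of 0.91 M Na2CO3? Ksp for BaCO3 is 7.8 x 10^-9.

8.6e-9 M

BaCO3(s) <=> Ba^2+(aq) + CO3^2-(aq)
Ksp = [Ba^2+][CO3^2-]
If s mol/L dissolves here, [Ba^2+] = s, [CO3^2-] = 0.91 + s ≈ 0.91 (since CO3^2- from Na2CO3 dominates).
Ksp ≈ s × 0.91
s = 8.6 × 10^-9 M
Check: s = 8.6 × 10^-9 ≪ 0.91, so the approximation is valid.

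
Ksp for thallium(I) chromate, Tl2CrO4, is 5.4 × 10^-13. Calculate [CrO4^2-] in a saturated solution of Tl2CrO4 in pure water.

Tl2CrO4(s) ⇌ 2 Tl^+ + CrO4^2-
Ksp = [Tl^+]^2[CrO4^2-]
If s mol/L of Tl2CrO4 dissolves, [Tl^+] = 2s and [CrO4^2-] = s.
Ksp = (2s)^2s = 4s^3
s^3 = 5.4 × 10^-13 / 4, so s = 5.13 x 10^-5 M
[CrO4^2-] = s = 5.1 × 10^-5 M

[CrO4^2-] = 5.1e-5 M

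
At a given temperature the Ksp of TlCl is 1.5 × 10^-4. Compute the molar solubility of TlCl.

s = 0.012 M

TlCl(s) ⇌ Tl^+ + Cl^-
Ksp = [Tl^+][Cl^-]
If s mol/L of TlCl dissolves, [Tl^+] = s and [Cl^-] = s.
Ksp = s × s = s^2
s = √(1.5 × 10^-4) = 1.2 x 10^-2 M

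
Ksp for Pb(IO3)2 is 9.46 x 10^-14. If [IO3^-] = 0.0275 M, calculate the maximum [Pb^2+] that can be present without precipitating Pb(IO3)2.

[Pb^2+] = 1.25 x 10^-10 M

Pb(IO3)2(s) ⇌ Pb^2+ + 2 IO3^-
Ksp = [Pb^2+][IO3^-]^2
Precipitation begins when Q = Ksp. With [IO3^-] = 0.0275 M:
9.46 x 10^-14 = (0.0275)^2 × [Pb^2+]
[Pb^2+] = (9.46 x 10^-14 / 7.563 x 10^-4) = 1.25 × 10^-10 M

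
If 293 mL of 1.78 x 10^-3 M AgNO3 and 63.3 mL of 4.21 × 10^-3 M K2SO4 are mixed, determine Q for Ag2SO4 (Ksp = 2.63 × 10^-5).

Q ≈ 1.60e-9

Total volume = 293 + 63.3 = 356.3 mL.
[Ag^+] = 1.78 x 10^-3 × (293/356.3) = 1.464 x 10^-3 M
[SO4^2-] = 4.21 x 10^-3 × (63.3/356.3) = 7.479 x 10^-4 M
Ag2SO4(s) ⇌ 2 Ag^+(aq) + SO4^2-(aq), so Q = [Ag^+]^2[SO4^2-]
Q = (1.464 x 10^-3)^2(7.479 × 10^-4) = 1.60 × 10^-9
Q < Ksp, so no precipitate of Ag2SO4 forms.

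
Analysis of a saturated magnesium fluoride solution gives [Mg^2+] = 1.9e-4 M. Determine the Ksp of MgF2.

MgF2(s) <=> Mg^2+(aq) + 2 F^-(aq)
Stoichiometry gives [F^-] = (2/1)[Mg^2+] = 3.80 × 10^-4 M.
Ksp = [Mg^2+][F^-]^2
Ksp = 1.9 × 10^-4 × (3.80 × 10^-4)^2 = 2.7 × 10^-11

2.7 × 10^-11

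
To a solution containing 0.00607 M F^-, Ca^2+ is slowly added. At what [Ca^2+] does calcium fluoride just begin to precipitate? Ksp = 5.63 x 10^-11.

CaF2(s) <=> Ca^2+(aq) + 2 F^-(aq)
Ksp = [Ca^2+][F^-]^2
Precipitation begins when Q = Ksp. With [F^-] = 0.00607 M:
5.63 x 10^-11 = (0.00607)^2 × [Ca^2+]
[Ca^2+] = (5.63 x 10^-11 / 3.684 × 10^-5) = 1.53 x 10^-6 M

[Ca^2+] ≈ 1.53 x 10^-6 M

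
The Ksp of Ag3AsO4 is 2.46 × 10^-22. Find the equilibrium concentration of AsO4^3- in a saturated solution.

Ag3AsO4(s) <=> 3 Ag^+ + AsO4^3-
Ksp = [Ag^+]^3[AsO4^3-]
For each mole of Ag3AsO4 that dissolves: [Ag^+] = 3s, [AsO4^3-] = s.
So Ksp = (3s)^3 × s = 27s^4
s^4 = 2.46 × 10^-22 / 27, so s = 1.737 x 10^-6 M
[AsO4^3-] = s = 1.74 × 10^-6 M

[AsO4^3-] = 1.74e-6 M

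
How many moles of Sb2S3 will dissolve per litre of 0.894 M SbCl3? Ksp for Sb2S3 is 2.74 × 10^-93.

s = 5.03 x 10^-32 M

Sb2S3(s) ⇌ 2 Sb^3+ + 3 S^2-
Ksp = [Sb^3+]^2[S^2-]^3
Let s be the molar solubility in this solution. [Sb^3+] = 0.894 + 2s ≈ 0.894, [S^2-] = 3s (Ksp is small, so little additional dissolves).
Ksp ≈ (0.894)^2 × (3s)^3
s = 5.03 × 10^-32 M
Check: 2s = 1.0 × 10^-31 ≪ 0.894, so the approximation is valid.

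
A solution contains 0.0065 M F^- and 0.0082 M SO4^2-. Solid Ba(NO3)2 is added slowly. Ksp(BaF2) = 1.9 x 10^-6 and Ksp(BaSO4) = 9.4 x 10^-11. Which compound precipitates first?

BaSO4

Precipitation of each salt starts when its ion product equals its Ksp.
For BaF2: 1.9 x 10^-6 = (0.0065)^2 × [Ba^2+]  ⇒  [Ba^2+] = 4.5 × 10^-2 M.
For BaSO4: 9.4 x 10^-11 = 0.0082 × [Ba^2+]  ⇒  [Ba^2+] = 1.1 x 10^-8 M.
The salt with the lower threshold [Ba^2+] precipitates first: BaSO4.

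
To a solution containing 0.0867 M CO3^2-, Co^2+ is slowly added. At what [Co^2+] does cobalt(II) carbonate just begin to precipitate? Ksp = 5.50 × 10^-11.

[Co^2+] = 6.34 x 10^-10 M

CoCO3(s) ⇌ Co^2+ + CO3^2-
Ksp = [Co^2+][CO3^2-]
Precipitation begins when Q = Ksp. With [CO3^2-] = 0.0867 M:
5.50 × 10^-11 = (0.0867) × [Co^2+]
[Co^2+] = (5.50 × 10^-11 / 8.67 × 10^-2) = 6.34 × 10^-10 M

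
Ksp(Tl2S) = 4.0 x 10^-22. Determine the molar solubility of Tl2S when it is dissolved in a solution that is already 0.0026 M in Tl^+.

Tl2S(s) ⇌ 2 Tl^+(aq) + S^2-(aq)
Ksp = [Tl^+]^2[S^2-]
If s mol/L dissolves here, [Tl^+] = 0.0026 + 2s ≈ 0.0026, [S^2-] = s (since the Tl^+ already present dominates).
Ksp ≈ (0.0026)^2 × s
s = 5.9 × 10^-17 M
Check: 2s = 1.2 × 10^-16 ≪ 0.0026, so the approximation is valid.

s ≈ 5.9 x 10^-17 M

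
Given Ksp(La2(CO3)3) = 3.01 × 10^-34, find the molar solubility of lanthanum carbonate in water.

s ≈ 7.75 x 10^-8 M

La2(CO3)3(s) <=> 2 La^3+(aq) + 3 CO3^2-(aq)
Ksp = [La^3+]^2[CO3^2-]^3
With molar solubility s: [La^3+] = 2s, [CO3^2-] = 3s.
Ksp = (2s)^2(3s)^3 = 108s^5
s^5 = 3.01 × 10^-34 / 108, so s = 7.75 × 10^-8 M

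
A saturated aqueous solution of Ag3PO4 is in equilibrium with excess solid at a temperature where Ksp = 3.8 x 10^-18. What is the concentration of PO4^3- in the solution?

Ag3PO4(s) <=> 3 Ag^+(aq) + PO4^3-(aq)
Ksp = [Ag^+]^3[PO4^3-]
With molar solubility s: [Ag^+] = 3s, [PO4^3-] = s.
So Ksp = (3s)^3 × s = 27s^4
Solving, s = (3.8 x 10^-18/27)^(1/4) = 1.94 × 10^-5 M
[PO4^3-] = s = 1.9 x 10^-5 M

[PO4^3-] = 1.9e-5 M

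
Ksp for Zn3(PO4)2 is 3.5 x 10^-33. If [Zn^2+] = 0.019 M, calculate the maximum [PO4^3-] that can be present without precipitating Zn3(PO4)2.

[PO4^3-] = 2.3e-14 M

Zn3(PO4)2(s) <=> 3 Zn^2+ + 2 PO4^3-
Ksp = [Zn^2+]^3[PO4^3-]^2
Precipitation begins when Q = Ksp. With [Zn^2+] = 0.019 M:
3.5 x 10^-33 = (0.019)^3 × [PO4^3-]^2
[PO4^3-] = (3.5 x 10^-33 / 6.86 × 10^-6)^(1/2) = 2.3 × 10^-14 M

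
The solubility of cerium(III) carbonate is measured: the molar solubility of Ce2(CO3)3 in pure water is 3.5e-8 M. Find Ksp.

Ce2(CO3)3(s) <=> 2 Ce^3+ + 3 CO3^2-
For each mole of Ce2(CO3)3 that dissolves: [Ce^3+] = 2s, [CO3^2-] = 3s.
Ksp = [Ce^3+]^2[CO3^2-]^3
So Ksp = (2s)^2 × (3s)^3 = 108s^5
Ksp = 108 × (3.5 × 10^-8)^5 = 5.7 × 10^-36

Ksp = 5.7 × 10^-36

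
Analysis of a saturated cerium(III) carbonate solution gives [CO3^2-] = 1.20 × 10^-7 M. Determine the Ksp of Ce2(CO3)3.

Ksp ≈ 1.11 × 10^-35

Ce2(CO3)3(s) <=> 2 Ce^3+ + 3 CO3^2-
Stoichiometry gives [Ce^3+] = (2/3)[CO3^2-] = 8.000 x 10^-8 M.
Ksp = [Ce^3+]^2[CO3^2-]^3
Ksp = (8.000 × 10^-8)^2 × (1.20 × 10^-7)^3 = 1.11 × 10^-35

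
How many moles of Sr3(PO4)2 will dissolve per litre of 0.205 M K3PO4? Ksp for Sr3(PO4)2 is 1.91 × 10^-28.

Sr3(PO4)2(s) ⇌ 3 Sr^2+(aq) + 2 PO4^3-(aq)
Ksp = [Sr^2+]^3[PO4^3-]^2
Let s = moles of Sr3(PO4)2 that dissolve per litre. [Sr^2+] = 3s, [PO4^3-] = 0.205 + 2s ≈ 0.205 (Ksp is small, so little additional dissolves).
Ksp ≈ (3s)^3 × (0.205)^2
s = 5.52 × 10^-10 M
Check: 2s = 1.1 × 10^-9 ≪ 0.205, so the approximation is valid.

s = 5.52e-10 M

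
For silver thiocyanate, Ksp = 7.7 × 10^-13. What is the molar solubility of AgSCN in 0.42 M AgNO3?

s ≈ 1.8e-12 M

AgSCN(s) ⇌ Ag^+ + SCN^-
Ksp = [Ag^+][SCN^-]
If s mol/L dissolves here, [Ag^+] = 0.42 + s ≈ 0.42, [SCN^-] = s (Ksp is small, so little additional dissolves).
Ksp ≈ 0.42 × s
s = 1.8 × 10^-12 M
Check: s = 1.8 x 10^-12 ≪ 0.42, so the approximation is valid.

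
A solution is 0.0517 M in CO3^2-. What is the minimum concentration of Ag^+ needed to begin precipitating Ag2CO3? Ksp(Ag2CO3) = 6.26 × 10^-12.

Ag2CO3(s) <=> 2 Ag^+ + CO3^2-
Ksp = [Ag^+]^2[CO3^2-]
Precipitation begins when Q = Ksp. With [CO3^2-] = 0.0517 M:
6.26 × 10^-12 = (0.0517) × [Ag^+]^2
[Ag^+] = (6.26 × 10^-12 / 5.17 × 10^-2)^(1/2) = 1.10 x 10^-5 M

[Ag^+] ≈ 1.10 × 10^-5 M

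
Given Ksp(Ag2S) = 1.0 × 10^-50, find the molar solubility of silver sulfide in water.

1.4 × 10^-17 M

Ag2S(s) ⇌ 2 Ag^+ + S^2-
Ksp = [Ag^+]^2[S^2-]
For each mole of Ag2S that dissolves: [Ag^+] = 2s, [S^2-] = s.
Ksp = (2s)^2s = 4s^3
s^3 = 1.0 × 10^-50 / 4, so s = 1.4 × 10^-17 M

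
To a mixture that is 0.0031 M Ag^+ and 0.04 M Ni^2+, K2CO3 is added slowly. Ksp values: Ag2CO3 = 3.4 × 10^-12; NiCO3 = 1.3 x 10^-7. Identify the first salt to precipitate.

Precipitation of each salt starts when its ion product equals its Ksp.
For Ag2CO3: 3.4 × 10^-12 = (0.0031)^2 × [CO3^2-]  ⇒  [CO3^2-] = 3.5 x 10^-7 M.
For NiCO3: 1.3 x 10^-7 = 0.04 × [CO3^2-]  ⇒  [CO3^2-] = 3.3 x 10^-6 M.
The salt with the lower threshold [CO3^2-] precipitates first: Ag2CO3.

Ag2CO3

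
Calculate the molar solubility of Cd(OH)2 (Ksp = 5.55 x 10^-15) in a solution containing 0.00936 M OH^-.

Cd(OH)2(s) <=> Cd^2+(aq) + 2 OH^-(aq)
Ksp = [Cd^2+][OH^-]^2
Let s be the molar solubility in this solution. [Cd^2+] = s, [OH^-] = 0.00936 + 2s ≈ 0.00936 (common-ion effect: OH^- is already 0.00936 M).
Ksp ≈ s × (0.00936)^2
s = 6.33 × 10^-11 M
Check: 2s = 1.3 x 10^-10 ≪ 0.00936, so the approximation is valid.

s = 6.33e-11 M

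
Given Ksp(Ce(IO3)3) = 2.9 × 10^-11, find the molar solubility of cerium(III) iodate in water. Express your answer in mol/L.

s ≈ 1.0e-3 M

Ce(IO3)3(s) ⇌ Ce^3+ + 3 IO3^-
Ksp = [Ce^3+][IO3^-]^3
With molar solubility s: [Ce^3+] = s, [IO3^-] = 3s.
So Ksp = s × (3s)^3 = 27s^4
Solving, s = (2.9 × 10^-11/27)^(1/4) = 1.0 × 10^-3 M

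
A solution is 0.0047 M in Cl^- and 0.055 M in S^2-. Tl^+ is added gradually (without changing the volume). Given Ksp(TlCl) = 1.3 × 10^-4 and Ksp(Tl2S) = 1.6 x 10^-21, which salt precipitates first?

Each salt begins to precipitate when Q = Ksp, i.e. when [Tl^+] reaches its threshold.
For TlCl: 1.3 × 10^-4 = 0.0047 × [Tl^+]  ⇒  [Tl^+] = 2.8 x 10^-2 M.
For Tl2S: 1.6 x 10^-21 = 0.055 × [Tl^+]^2  ⇒  [Tl^+] = 1.7 × 10^-10 M.
The salt with the lower threshold [Tl^+] precipitates first: Tl2S.

Tl2S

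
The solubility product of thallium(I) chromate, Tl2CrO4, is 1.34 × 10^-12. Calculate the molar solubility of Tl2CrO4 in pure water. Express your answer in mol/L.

s = 6.95e-5 M

Tl2CrO4(s) <=> 2 Tl^+(aq) + CrO4^2-(aq)
Ksp = [Tl^+]^2[CrO4^2-]
For each mole of Tl2CrO4 that dissolves: [Tl^+] = 2s, [CrO4^2-] = s.
Ksp = (2s)^2s = 4s^3
s = (1.34 × 10^-12 / 4)^(1/3) = 6.95 × 10^-5 M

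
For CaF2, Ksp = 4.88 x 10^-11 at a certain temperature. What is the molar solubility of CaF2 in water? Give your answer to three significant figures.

CaF2(s) <=> Ca^2+ + 2 F^-
Ksp = [Ca^2+][F^-]^2
For each mole of CaF2 that dissolves: [Ca^2+] = s, [F^-] = 2s.
So Ksp = s × (2s)^2 = 4s^3
Solving, s = (4.88 x 10^-11/4)^(1/3) = 2.30 x 10^-4 M

s ≈ 2.30 × 10^-4 M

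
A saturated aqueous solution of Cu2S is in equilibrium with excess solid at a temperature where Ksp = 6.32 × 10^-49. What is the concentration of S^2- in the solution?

Cu2S(s) <=> 2 Cu^+ + S^2-
Ksp = [Cu^+]^2[S^2-]
Let s = molar solubility. Then [Cu^+] = 2s and [S^2-] = s.
Ksp = (2s)^2s = 4s^3
s = (6.32 × 10^-49 / 4)^(1/3) = 5.406 x 10^-17 M
[S^2-] = s = 5.41 x 10^-17 M

[S^2-] = 5.41e-17 M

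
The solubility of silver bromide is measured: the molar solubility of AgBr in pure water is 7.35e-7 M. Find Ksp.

AgBr(s) ⇌ Ag^+(aq) + Br^-(aq)
If s mol/L of AgBr dissolves, [Ag^+] = s and [Br^-] = s.
Ksp = [Ag^+][Br^-]
Ksp = s^2
Ksp = (7.35 × 10^-7)^2 = 5.40 x 10^-13

5.40e-13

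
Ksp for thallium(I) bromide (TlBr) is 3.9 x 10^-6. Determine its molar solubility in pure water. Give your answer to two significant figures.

s ≈ 2.0 × 10^-3 M

TlBr(s) ⇌ Tl^+ + Br^-
Ksp = [Tl^+][Br^-]
For each mole of TlBr that dissolves: [Tl^+] = s, [Br^-] = s.
Ksp = (s)(s) = s^2
s = √(3.9 x 10^-6) = 2.0 × 10^-3 M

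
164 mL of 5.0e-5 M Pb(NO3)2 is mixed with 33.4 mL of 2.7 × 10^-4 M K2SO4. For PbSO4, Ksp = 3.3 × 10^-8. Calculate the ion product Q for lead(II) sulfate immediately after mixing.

Total volume = 164 + 33.4 = 197.4 mL.
[Pb^2+] = 5.0 × 10^-5 × (164/197.4) = 4.15 × 10^-5 M
[SO4^2-] = 2.7 x 10^-4 × (33.4/197.4) = 4.57 × 10^-5 M
PbSO4(s) ⇌ Pb^2+ + SO4^2-, so Q = [Pb^2+][SO4^2-]
Q = (4.15 × 10^-5)(4.57 × 10^-5) = 1.9 × 10^-9
Q < Ksp, so no precipitate of PbSO4 forms.

Q = 1.9e-9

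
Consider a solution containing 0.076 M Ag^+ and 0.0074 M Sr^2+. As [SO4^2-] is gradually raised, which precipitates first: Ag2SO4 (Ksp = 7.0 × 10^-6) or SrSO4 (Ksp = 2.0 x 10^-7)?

Each salt begins to precipitate when Q = Ksp, i.e. when [SO4^2-] reaches its threshold.
For Ag2SO4: 7.0 × 10^-6 = (0.076)^2 × [SO4^2-]  ⇒  [SO4^2-] = 1.2 x 10^-3 M.
For SrSO4: 2.0 x 10^-7 = 0.0074 × [SO4^2-]  ⇒  [SO4^2-] = 2.7 × 10^-5 M.
The salt with the lower threshold [SO4^2-] precipitates first: SrSO4.

SrSO4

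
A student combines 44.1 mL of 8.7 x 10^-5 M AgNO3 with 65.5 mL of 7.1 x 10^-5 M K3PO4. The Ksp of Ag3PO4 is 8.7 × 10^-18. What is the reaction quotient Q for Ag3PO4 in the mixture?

Q = 1.8 x 10^-18

Total volume = 44.1 + 65.5 = 109.6 mL.
[Ag^+] = 8.7 x 10^-5 × (44.1/109.6) = 3.50 × 10^-5 M
[PO4^3-] = 7.1 × 10^-5 × (65.5/109.6) = 4.24 × 10^-5 M
Ag3PO4(s) ⇌ 3 Ag^+ + PO4^3-, so Q = [Ag^+]^3[PO4^3-]
Q = (3.50 x 10^-5)^3(4.24 x 10^-5) = 1.8 × 10^-18
Q < Ksp, so no precipitate of Ag3PO4 forms.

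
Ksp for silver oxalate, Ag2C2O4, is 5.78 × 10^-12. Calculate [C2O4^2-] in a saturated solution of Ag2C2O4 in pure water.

[C2O4^2-] = 1.13e-4 M

Ag2C2O4(s) <=> 2 Ag^+(aq) + C2O4^2-(aq)
Ksp = [Ag^+]^2[C2O4^2-]
Let s = molar solubility. Then [Ag^+] = 2s and [C2O4^2-] = s.
Ksp = (2s)^2s = 4s^3
Solving, s = (5.78 × 10^-12/4)^(1/3) = 1.131 × 10^-4 M
[C2O4^2-] = s = 1.13 × 10^-4 M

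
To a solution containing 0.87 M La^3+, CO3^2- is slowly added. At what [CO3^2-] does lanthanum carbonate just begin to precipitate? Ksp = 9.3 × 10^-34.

[CO3^2-] ≈ 1.1e-11 M

La2(CO3)3(s) ⇌ 2 La^3+ + 3 CO3^2-
Ksp = [La^3+]^2[CO3^2-]^3
Precipitation begins when Q = Ksp. With [La^3+] = 0.87 M:
9.3 × 10^-34 = (0.87)^2 × [CO3^2-]^3
[CO3^2-] = (9.3 × 10^-34 / 7.57 × 10^-1)^(1/3) = 1.1 × 10^-11 M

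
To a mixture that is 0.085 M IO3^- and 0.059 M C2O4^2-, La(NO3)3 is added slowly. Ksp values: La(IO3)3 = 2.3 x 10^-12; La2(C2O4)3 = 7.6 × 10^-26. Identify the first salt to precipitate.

La2(C2O4)3

Precipitation of each salt starts when its ion product equals its Ksp.
For La(IO3)3: 2.3 x 10^-12 = (0.085)^3 × [La^3+]  ⇒  [La^3+] = 3.7 x 10^-9 M.
For La2(C2O4)3: 7.6 × 10^-26 = (0.059)^3 × [La^3+]^2  ⇒  [La^3+] = 1.9 × 10^-11 M.
The salt with the lower threshold [La^3+] precipitates first: La2(C2O4)3.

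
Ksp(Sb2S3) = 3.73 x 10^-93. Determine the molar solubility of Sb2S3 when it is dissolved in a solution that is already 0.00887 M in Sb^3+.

Sb2S3(s) ⇌ 2 Sb^3+(aq) + 3 S^2-(aq)
Ksp = [Sb^3+]^2[S^2-]^3
Let s be the molar solubility in this solution. [Sb^3+] = 0.00887 + 2s ≈ 0.00887, [S^2-] = 3s (since the Sb^3+ already present dominates).
Ksp ≈ (0.00887)^2 × (3s)^3
s = 1.21 × 10^-30 M
Check: 2s = 2.4 x 10^-30 ≪ 0.00887, so the approximation is valid.

s ≈ 1.21 × 10^-30 M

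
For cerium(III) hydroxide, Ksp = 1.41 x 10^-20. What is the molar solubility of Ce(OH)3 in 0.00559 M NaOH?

Ce(OH)3(s) ⇌ Ce^3+ + 3 OH^-
Ksp = [Ce^3+][OH^-]^3
Let s = moles of Ce(OH)3 that dissolve per litre. [Ce^3+] = s, [OH^-] = 0.00559 + 3s ≈ 0.00559 (since OH^- from NaOH dominates).
Ksp ≈ s × (0.00559)^3
s = 8.07 × 10^-14 M
Check: 3s = 2.4 x 10^-13 ≪ 0.00559, so the approximation is valid.

s = 8.07 × 10^-14 M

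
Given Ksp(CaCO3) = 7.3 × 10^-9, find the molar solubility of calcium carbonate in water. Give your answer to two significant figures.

CaCO3(s) ⇌ Ca^2+ + CO3^2-
Ksp = [Ca^2+][CO3^2-]
With molar solubility s: [Ca^2+] = s, [CO3^2-] = s.
Ksp = (s)(s) = s^2
s = √(7.3 × 10^-9) = 8.5 × 10^-5 M

8.5 × 10^-5 M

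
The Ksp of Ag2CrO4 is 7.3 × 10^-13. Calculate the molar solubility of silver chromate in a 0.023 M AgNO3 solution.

s = 1.4 × 10^-9 M

Ag2CrO4(s) ⇌ 2 Ag^+ + CrO4^2-
Ksp = [Ag^+]^2[CrO4^2-]
Let s be the molar solubility in this solution. [Ag^+] = 0.023 + 2s ≈ 0.023, [CrO4^2-] = s (since Ag^+ from AgNO3 dominates).
Ksp ≈ (0.023)^2 × s
s = 1.4 × 10^-9 M
Check: 2s = 2.8 × 10^-9 ≪ 0.023, so the approximation is valid.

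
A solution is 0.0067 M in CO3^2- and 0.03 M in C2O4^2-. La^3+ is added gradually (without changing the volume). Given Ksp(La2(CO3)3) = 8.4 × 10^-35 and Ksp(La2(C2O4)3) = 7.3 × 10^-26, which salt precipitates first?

La2(CO3)3

Precipitation of each salt starts when its ion product equals its Ksp.
For La2(CO3)3: 8.4 × 10^-35 = (0.0067)^3 × [La^3+]^2  ⇒  [La^3+] = 1.7 × 10^-14 M.
For La2(C2O4)3: 7.3 × 10^-26 = (0.03)^3 × [La^3+]^2  ⇒  [La^3+] = 5.2 x 10^-11 M.
The salt with the lower threshold [La^3+] precipitates first: La2(CO3)3.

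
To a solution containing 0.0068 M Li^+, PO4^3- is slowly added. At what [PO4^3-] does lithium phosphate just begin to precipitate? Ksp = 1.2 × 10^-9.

[PO4^3-] ≈ 3.8 x 10^-3 M

Li3PO4(s) ⇌ 3 Li^+(aq) + PO4^3-(aq)
Ksp = [Li^+]^3[PO4^3-]
Precipitation begins when Q = Ksp. With [Li^+] = 0.0068 M:
1.2 × 10^-9 = (0.0068)^3 × [PO4^3-]
[PO4^3-] = (1.2 × 10^-9 / 3.14 x 10^-7) = 3.8 x 10^-3 M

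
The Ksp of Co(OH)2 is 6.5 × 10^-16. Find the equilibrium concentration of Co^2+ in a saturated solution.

Co(OH)2(s) ⇌ Co^2+ + 2 OH^-
Ksp = [Co^2+][OH^-]^2
If s mol/L of Co(OH)2 dissolves, [Co^2+] = s and [OH^-] = 2s.
Substituting: Ksp = s(2s)^2 = 4s^3
s^3 = 6.5 × 10^-16 / 4, so s = 5.46 × 10^-6 M
[Co^2+] = s = 5.5 × 10^-6 M

[Co^2+] = 5.5 x 10^-6 M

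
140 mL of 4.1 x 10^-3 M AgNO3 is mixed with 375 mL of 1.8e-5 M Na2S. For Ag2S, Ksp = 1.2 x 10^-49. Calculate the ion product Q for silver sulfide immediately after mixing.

Q = 1.6 × 10^-11

Total volume = 140 + 375 = 515 mL.
[Ag^+] = 4.1 x 10^-3 × (140/515) = 1.11 × 10^-3 M
[S^2-] = 1.8 × 10^-5 × (375/515) = 1.31 × 10^-5 M
Ag2S(s) ⇌ 2 Ag^+(aq) + S^2-(aq), so Q = [Ag^+]^2[S^2-]
Q = (1.11 x 10^-3)^2(1.31 x 10^-5) = 1.6 × 10^-11
Q > Ksp, so Ag2S will precipitate.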